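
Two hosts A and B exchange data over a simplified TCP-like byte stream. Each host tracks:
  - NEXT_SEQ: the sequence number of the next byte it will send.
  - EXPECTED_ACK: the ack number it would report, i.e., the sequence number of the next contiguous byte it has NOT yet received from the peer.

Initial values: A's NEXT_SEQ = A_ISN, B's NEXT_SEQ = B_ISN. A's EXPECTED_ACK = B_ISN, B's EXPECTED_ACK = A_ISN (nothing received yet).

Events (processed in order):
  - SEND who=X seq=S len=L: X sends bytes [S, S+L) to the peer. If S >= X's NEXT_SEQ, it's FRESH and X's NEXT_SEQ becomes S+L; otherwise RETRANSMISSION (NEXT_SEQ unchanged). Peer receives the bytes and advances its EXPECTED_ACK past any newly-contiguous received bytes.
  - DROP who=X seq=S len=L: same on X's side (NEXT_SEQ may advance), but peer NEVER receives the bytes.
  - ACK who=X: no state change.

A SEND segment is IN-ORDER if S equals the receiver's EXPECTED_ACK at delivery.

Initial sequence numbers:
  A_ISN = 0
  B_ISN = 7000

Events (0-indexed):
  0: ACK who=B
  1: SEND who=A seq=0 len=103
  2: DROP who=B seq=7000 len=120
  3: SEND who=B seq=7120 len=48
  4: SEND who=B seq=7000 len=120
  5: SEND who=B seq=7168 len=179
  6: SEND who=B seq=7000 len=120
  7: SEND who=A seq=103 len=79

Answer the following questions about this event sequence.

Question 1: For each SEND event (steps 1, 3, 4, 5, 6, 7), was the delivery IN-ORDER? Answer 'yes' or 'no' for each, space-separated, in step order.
Step 1: SEND seq=0 -> in-order
Step 3: SEND seq=7120 -> out-of-order
Step 4: SEND seq=7000 -> in-order
Step 5: SEND seq=7168 -> in-order
Step 6: SEND seq=7000 -> out-of-order
Step 7: SEND seq=103 -> in-order

Answer: yes no yes yes no yes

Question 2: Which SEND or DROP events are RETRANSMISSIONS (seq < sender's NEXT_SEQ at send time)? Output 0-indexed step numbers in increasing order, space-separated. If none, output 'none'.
Step 1: SEND seq=0 -> fresh
Step 2: DROP seq=7000 -> fresh
Step 3: SEND seq=7120 -> fresh
Step 4: SEND seq=7000 -> retransmit
Step 5: SEND seq=7168 -> fresh
Step 6: SEND seq=7000 -> retransmit
Step 7: SEND seq=103 -> fresh

Answer: 4 6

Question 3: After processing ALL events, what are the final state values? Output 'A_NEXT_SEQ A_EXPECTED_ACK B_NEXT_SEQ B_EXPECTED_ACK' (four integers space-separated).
Answer: 182 7347 7347 182

Derivation:
After event 0: A_seq=0 A_ack=7000 B_seq=7000 B_ack=0
After event 1: A_seq=103 A_ack=7000 B_seq=7000 B_ack=103
After event 2: A_seq=103 A_ack=7000 B_seq=7120 B_ack=103
After event 3: A_seq=103 A_ack=7000 B_seq=7168 B_ack=103
After event 4: A_seq=103 A_ack=7168 B_seq=7168 B_ack=103
After event 5: A_seq=103 A_ack=7347 B_seq=7347 B_ack=103
After event 6: A_seq=103 A_ack=7347 B_seq=7347 B_ack=103
After event 7: A_seq=182 A_ack=7347 B_seq=7347 B_ack=182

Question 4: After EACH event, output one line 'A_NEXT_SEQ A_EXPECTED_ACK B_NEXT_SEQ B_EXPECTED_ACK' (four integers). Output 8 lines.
0 7000 7000 0
103 7000 7000 103
103 7000 7120 103
103 7000 7168 103
103 7168 7168 103
103 7347 7347 103
103 7347 7347 103
182 7347 7347 182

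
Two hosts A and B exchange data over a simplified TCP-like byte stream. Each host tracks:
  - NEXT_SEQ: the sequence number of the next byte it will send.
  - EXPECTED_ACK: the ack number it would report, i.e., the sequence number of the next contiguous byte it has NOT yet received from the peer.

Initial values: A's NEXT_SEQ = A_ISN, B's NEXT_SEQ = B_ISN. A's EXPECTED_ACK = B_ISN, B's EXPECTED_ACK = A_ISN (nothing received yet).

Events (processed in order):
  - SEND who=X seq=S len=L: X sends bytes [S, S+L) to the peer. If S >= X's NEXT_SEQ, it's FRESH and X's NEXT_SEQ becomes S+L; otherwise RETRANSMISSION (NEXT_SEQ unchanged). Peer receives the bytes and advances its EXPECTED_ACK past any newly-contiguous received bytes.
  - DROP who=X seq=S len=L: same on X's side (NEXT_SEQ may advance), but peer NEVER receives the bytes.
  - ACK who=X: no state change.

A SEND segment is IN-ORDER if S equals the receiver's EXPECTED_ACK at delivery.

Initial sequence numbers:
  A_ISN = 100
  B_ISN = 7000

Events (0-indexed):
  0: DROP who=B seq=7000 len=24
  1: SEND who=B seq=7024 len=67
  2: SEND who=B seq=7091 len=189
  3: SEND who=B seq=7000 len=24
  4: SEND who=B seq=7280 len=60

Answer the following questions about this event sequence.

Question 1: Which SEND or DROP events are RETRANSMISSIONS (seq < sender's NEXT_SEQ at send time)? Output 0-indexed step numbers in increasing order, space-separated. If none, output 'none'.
Step 0: DROP seq=7000 -> fresh
Step 1: SEND seq=7024 -> fresh
Step 2: SEND seq=7091 -> fresh
Step 3: SEND seq=7000 -> retransmit
Step 4: SEND seq=7280 -> fresh

Answer: 3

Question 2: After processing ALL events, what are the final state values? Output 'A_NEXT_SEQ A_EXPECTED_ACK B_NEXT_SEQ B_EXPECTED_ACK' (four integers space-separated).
Answer: 100 7340 7340 100

Derivation:
After event 0: A_seq=100 A_ack=7000 B_seq=7024 B_ack=100
After event 1: A_seq=100 A_ack=7000 B_seq=7091 B_ack=100
After event 2: A_seq=100 A_ack=7000 B_seq=7280 B_ack=100
After event 3: A_seq=100 A_ack=7280 B_seq=7280 B_ack=100
After event 4: A_seq=100 A_ack=7340 B_seq=7340 B_ack=100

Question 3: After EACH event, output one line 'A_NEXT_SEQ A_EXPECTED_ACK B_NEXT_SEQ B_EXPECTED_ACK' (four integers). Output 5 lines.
100 7000 7024 100
100 7000 7091 100
100 7000 7280 100
100 7280 7280 100
100 7340 7340 100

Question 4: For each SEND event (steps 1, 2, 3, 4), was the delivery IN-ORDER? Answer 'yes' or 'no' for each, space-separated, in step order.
Step 1: SEND seq=7024 -> out-of-order
Step 2: SEND seq=7091 -> out-of-order
Step 3: SEND seq=7000 -> in-order
Step 4: SEND seq=7280 -> in-order

Answer: no no yes yes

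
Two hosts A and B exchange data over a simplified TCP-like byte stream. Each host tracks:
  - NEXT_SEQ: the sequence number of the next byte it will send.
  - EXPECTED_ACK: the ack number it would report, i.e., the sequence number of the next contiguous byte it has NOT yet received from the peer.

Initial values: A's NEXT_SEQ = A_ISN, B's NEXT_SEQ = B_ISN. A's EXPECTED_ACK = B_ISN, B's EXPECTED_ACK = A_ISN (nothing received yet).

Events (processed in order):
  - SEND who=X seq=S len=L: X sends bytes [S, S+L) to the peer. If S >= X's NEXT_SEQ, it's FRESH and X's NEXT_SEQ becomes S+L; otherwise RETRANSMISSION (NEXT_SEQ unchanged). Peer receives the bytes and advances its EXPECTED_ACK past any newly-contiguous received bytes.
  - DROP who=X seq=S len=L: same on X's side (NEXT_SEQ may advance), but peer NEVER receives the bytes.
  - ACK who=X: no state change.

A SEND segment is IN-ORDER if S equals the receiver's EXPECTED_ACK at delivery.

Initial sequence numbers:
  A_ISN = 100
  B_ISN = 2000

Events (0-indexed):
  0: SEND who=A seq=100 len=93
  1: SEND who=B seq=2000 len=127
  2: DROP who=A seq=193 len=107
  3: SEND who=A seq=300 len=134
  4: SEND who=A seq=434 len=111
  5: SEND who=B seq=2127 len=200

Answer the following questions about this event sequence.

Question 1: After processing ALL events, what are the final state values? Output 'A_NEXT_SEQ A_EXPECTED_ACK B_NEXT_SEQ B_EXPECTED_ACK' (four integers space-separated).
Answer: 545 2327 2327 193

Derivation:
After event 0: A_seq=193 A_ack=2000 B_seq=2000 B_ack=193
After event 1: A_seq=193 A_ack=2127 B_seq=2127 B_ack=193
After event 2: A_seq=300 A_ack=2127 B_seq=2127 B_ack=193
After event 3: A_seq=434 A_ack=2127 B_seq=2127 B_ack=193
After event 4: A_seq=545 A_ack=2127 B_seq=2127 B_ack=193
After event 5: A_seq=545 A_ack=2327 B_seq=2327 B_ack=193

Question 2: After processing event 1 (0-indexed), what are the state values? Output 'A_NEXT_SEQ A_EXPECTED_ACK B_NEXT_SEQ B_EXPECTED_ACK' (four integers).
After event 0: A_seq=193 A_ack=2000 B_seq=2000 B_ack=193
After event 1: A_seq=193 A_ack=2127 B_seq=2127 B_ack=193

193 2127 2127 193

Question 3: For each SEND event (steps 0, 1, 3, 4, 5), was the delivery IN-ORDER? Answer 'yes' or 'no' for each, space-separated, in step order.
Step 0: SEND seq=100 -> in-order
Step 1: SEND seq=2000 -> in-order
Step 3: SEND seq=300 -> out-of-order
Step 4: SEND seq=434 -> out-of-order
Step 5: SEND seq=2127 -> in-order

Answer: yes yes no no yes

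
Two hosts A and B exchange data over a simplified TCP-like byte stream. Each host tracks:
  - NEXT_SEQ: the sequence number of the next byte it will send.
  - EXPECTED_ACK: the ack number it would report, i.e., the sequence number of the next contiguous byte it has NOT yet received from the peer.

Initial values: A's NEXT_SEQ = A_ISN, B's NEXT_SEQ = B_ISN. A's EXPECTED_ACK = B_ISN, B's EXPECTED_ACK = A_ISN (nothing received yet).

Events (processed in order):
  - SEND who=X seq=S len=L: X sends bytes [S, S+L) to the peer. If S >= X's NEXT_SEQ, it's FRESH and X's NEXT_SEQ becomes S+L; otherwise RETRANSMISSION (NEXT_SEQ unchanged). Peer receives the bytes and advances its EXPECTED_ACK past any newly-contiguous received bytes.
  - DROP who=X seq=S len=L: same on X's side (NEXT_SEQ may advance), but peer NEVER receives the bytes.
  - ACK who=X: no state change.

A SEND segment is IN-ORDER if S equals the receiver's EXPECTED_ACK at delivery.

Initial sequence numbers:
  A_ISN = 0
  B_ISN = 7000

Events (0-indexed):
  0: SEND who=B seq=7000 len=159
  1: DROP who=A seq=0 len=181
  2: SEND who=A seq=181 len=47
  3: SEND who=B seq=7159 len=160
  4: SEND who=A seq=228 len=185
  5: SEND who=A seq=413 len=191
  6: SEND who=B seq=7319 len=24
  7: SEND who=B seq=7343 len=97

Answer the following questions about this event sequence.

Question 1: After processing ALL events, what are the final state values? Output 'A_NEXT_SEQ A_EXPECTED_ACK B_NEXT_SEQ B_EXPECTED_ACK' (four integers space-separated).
After event 0: A_seq=0 A_ack=7159 B_seq=7159 B_ack=0
After event 1: A_seq=181 A_ack=7159 B_seq=7159 B_ack=0
After event 2: A_seq=228 A_ack=7159 B_seq=7159 B_ack=0
After event 3: A_seq=228 A_ack=7319 B_seq=7319 B_ack=0
After event 4: A_seq=413 A_ack=7319 B_seq=7319 B_ack=0
After event 5: A_seq=604 A_ack=7319 B_seq=7319 B_ack=0
After event 6: A_seq=604 A_ack=7343 B_seq=7343 B_ack=0
After event 7: A_seq=604 A_ack=7440 B_seq=7440 B_ack=0

Answer: 604 7440 7440 0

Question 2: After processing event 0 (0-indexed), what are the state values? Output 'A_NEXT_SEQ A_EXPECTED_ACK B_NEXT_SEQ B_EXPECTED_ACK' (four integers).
After event 0: A_seq=0 A_ack=7159 B_seq=7159 B_ack=0

0 7159 7159 0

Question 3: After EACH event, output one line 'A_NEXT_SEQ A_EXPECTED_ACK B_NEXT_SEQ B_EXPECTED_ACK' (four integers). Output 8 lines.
0 7159 7159 0
181 7159 7159 0
228 7159 7159 0
228 7319 7319 0
413 7319 7319 0
604 7319 7319 0
604 7343 7343 0
604 7440 7440 0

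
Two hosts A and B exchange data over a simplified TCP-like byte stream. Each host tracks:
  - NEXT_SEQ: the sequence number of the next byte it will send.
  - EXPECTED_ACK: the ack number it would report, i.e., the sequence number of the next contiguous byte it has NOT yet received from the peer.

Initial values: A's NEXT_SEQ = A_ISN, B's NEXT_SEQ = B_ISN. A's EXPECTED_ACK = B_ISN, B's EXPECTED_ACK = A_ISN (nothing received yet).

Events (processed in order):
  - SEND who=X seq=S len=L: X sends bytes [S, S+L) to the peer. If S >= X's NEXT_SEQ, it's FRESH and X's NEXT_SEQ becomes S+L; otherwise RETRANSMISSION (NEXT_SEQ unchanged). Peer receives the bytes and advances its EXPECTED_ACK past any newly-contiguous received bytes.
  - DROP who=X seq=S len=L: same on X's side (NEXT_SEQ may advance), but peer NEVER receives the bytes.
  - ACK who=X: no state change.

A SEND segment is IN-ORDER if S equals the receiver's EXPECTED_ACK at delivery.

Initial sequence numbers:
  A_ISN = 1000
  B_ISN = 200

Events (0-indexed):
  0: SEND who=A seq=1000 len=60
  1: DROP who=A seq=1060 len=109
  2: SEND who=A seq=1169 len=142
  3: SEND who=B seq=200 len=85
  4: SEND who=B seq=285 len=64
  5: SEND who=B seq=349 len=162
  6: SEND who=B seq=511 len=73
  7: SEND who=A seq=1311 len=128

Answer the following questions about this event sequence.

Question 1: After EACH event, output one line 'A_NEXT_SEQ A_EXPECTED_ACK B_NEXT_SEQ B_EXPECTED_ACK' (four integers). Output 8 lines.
1060 200 200 1060
1169 200 200 1060
1311 200 200 1060
1311 285 285 1060
1311 349 349 1060
1311 511 511 1060
1311 584 584 1060
1439 584 584 1060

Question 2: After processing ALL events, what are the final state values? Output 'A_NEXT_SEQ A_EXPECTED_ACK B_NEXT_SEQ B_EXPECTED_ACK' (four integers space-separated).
After event 0: A_seq=1060 A_ack=200 B_seq=200 B_ack=1060
After event 1: A_seq=1169 A_ack=200 B_seq=200 B_ack=1060
After event 2: A_seq=1311 A_ack=200 B_seq=200 B_ack=1060
After event 3: A_seq=1311 A_ack=285 B_seq=285 B_ack=1060
After event 4: A_seq=1311 A_ack=349 B_seq=349 B_ack=1060
After event 5: A_seq=1311 A_ack=511 B_seq=511 B_ack=1060
After event 6: A_seq=1311 A_ack=584 B_seq=584 B_ack=1060
After event 7: A_seq=1439 A_ack=584 B_seq=584 B_ack=1060

Answer: 1439 584 584 1060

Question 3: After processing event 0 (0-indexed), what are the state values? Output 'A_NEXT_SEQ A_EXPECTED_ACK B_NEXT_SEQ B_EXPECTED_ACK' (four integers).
After event 0: A_seq=1060 A_ack=200 B_seq=200 B_ack=1060

1060 200 200 1060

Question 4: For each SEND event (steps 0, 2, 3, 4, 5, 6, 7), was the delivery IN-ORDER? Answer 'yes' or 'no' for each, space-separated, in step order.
Step 0: SEND seq=1000 -> in-order
Step 2: SEND seq=1169 -> out-of-order
Step 3: SEND seq=200 -> in-order
Step 4: SEND seq=285 -> in-order
Step 5: SEND seq=349 -> in-order
Step 6: SEND seq=511 -> in-order
Step 7: SEND seq=1311 -> out-of-order

Answer: yes no yes yes yes yes no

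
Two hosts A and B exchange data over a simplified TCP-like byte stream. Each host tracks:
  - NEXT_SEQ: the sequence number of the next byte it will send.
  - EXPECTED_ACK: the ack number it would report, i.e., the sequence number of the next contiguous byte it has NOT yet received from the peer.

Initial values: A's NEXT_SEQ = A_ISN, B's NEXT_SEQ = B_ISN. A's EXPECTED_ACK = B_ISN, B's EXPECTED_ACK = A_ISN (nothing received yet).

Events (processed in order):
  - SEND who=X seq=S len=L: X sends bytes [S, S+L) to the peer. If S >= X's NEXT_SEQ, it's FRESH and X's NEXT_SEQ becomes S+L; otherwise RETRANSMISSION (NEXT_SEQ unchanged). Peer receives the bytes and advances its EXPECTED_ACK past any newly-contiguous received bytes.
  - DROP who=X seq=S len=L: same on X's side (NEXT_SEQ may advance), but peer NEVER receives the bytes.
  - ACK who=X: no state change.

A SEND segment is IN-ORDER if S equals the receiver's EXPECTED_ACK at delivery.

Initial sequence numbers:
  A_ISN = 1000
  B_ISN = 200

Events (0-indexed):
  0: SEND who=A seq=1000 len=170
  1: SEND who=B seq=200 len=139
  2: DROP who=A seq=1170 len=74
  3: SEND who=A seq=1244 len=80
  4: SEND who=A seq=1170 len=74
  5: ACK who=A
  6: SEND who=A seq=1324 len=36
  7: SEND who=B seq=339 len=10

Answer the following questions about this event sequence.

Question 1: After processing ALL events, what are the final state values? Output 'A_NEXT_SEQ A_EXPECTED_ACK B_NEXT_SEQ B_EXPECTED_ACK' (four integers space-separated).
Answer: 1360 349 349 1360

Derivation:
After event 0: A_seq=1170 A_ack=200 B_seq=200 B_ack=1170
After event 1: A_seq=1170 A_ack=339 B_seq=339 B_ack=1170
After event 2: A_seq=1244 A_ack=339 B_seq=339 B_ack=1170
After event 3: A_seq=1324 A_ack=339 B_seq=339 B_ack=1170
After event 4: A_seq=1324 A_ack=339 B_seq=339 B_ack=1324
After event 5: A_seq=1324 A_ack=339 B_seq=339 B_ack=1324
After event 6: A_seq=1360 A_ack=339 B_seq=339 B_ack=1360
After event 7: A_seq=1360 A_ack=349 B_seq=349 B_ack=1360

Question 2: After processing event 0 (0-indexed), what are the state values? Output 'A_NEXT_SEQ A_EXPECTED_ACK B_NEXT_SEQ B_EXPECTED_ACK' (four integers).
After event 0: A_seq=1170 A_ack=200 B_seq=200 B_ack=1170

1170 200 200 1170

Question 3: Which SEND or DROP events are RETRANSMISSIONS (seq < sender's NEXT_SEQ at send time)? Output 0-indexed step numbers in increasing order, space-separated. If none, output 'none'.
Step 0: SEND seq=1000 -> fresh
Step 1: SEND seq=200 -> fresh
Step 2: DROP seq=1170 -> fresh
Step 3: SEND seq=1244 -> fresh
Step 4: SEND seq=1170 -> retransmit
Step 6: SEND seq=1324 -> fresh
Step 7: SEND seq=339 -> fresh

Answer: 4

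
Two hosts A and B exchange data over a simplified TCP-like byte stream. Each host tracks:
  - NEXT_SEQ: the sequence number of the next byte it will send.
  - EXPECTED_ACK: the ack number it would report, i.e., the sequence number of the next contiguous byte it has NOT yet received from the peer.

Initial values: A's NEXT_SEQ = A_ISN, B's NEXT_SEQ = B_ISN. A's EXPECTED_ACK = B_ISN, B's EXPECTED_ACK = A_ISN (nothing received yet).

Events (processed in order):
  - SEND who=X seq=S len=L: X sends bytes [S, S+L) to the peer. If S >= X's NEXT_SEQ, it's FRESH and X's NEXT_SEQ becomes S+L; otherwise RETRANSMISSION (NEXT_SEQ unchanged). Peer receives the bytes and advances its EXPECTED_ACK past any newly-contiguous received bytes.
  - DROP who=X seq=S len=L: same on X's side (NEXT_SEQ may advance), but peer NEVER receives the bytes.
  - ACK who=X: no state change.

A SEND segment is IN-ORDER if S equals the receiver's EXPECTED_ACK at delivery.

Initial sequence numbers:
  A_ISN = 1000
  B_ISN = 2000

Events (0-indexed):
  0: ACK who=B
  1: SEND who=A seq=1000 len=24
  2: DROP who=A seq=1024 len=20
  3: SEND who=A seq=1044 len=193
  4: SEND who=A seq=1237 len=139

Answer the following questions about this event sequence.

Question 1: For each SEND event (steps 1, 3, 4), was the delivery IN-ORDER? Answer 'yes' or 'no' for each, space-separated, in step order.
Answer: yes no no

Derivation:
Step 1: SEND seq=1000 -> in-order
Step 3: SEND seq=1044 -> out-of-order
Step 4: SEND seq=1237 -> out-of-order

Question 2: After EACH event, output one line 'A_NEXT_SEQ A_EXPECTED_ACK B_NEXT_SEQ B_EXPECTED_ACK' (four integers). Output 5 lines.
1000 2000 2000 1000
1024 2000 2000 1024
1044 2000 2000 1024
1237 2000 2000 1024
1376 2000 2000 1024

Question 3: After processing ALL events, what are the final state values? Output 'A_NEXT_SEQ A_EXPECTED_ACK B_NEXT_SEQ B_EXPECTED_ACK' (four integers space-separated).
Answer: 1376 2000 2000 1024

Derivation:
After event 0: A_seq=1000 A_ack=2000 B_seq=2000 B_ack=1000
After event 1: A_seq=1024 A_ack=2000 B_seq=2000 B_ack=1024
After event 2: A_seq=1044 A_ack=2000 B_seq=2000 B_ack=1024
After event 3: A_seq=1237 A_ack=2000 B_seq=2000 B_ack=1024
After event 4: A_seq=1376 A_ack=2000 B_seq=2000 B_ack=1024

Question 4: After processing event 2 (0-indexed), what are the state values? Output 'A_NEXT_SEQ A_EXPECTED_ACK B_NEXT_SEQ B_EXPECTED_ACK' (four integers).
After event 0: A_seq=1000 A_ack=2000 B_seq=2000 B_ack=1000
After event 1: A_seq=1024 A_ack=2000 B_seq=2000 B_ack=1024
After event 2: A_seq=1044 A_ack=2000 B_seq=2000 B_ack=1024

1044 2000 2000 1024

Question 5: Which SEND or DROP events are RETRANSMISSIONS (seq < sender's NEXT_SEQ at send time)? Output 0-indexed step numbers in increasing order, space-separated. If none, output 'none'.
Step 1: SEND seq=1000 -> fresh
Step 2: DROP seq=1024 -> fresh
Step 3: SEND seq=1044 -> fresh
Step 4: SEND seq=1237 -> fresh

Answer: none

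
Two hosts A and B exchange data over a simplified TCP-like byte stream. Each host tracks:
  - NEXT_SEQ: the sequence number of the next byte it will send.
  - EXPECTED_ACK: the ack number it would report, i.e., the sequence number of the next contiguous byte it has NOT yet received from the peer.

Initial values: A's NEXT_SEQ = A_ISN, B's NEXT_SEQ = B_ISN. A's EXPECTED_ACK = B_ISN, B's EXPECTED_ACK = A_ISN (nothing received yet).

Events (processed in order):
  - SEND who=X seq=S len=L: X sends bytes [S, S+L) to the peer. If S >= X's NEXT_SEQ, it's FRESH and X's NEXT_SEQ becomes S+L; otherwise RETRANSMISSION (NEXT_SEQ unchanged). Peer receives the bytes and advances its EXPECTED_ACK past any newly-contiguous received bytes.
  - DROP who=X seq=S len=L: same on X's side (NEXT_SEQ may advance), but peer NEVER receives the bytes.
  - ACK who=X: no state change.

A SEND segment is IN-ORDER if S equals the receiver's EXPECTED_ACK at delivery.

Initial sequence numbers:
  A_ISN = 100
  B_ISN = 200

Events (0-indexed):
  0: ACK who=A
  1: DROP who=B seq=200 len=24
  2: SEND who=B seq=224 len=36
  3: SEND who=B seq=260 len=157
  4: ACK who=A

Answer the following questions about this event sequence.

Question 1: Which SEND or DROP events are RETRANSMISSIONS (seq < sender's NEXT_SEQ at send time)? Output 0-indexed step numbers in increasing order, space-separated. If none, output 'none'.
Answer: none

Derivation:
Step 1: DROP seq=200 -> fresh
Step 2: SEND seq=224 -> fresh
Step 3: SEND seq=260 -> fresh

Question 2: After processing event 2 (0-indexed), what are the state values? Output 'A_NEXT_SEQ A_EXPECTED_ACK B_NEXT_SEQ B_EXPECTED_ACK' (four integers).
After event 0: A_seq=100 A_ack=200 B_seq=200 B_ack=100
After event 1: A_seq=100 A_ack=200 B_seq=224 B_ack=100
After event 2: A_seq=100 A_ack=200 B_seq=260 B_ack=100

100 200 260 100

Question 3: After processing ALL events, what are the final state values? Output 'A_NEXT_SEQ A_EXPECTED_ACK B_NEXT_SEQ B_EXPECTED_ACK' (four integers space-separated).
Answer: 100 200 417 100

Derivation:
After event 0: A_seq=100 A_ack=200 B_seq=200 B_ack=100
After event 1: A_seq=100 A_ack=200 B_seq=224 B_ack=100
After event 2: A_seq=100 A_ack=200 B_seq=260 B_ack=100
After event 3: A_seq=100 A_ack=200 B_seq=417 B_ack=100
After event 4: A_seq=100 A_ack=200 B_seq=417 B_ack=100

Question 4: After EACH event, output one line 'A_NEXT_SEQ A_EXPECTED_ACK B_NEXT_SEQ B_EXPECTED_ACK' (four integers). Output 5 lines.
100 200 200 100
100 200 224 100
100 200 260 100
100 200 417 100
100 200 417 100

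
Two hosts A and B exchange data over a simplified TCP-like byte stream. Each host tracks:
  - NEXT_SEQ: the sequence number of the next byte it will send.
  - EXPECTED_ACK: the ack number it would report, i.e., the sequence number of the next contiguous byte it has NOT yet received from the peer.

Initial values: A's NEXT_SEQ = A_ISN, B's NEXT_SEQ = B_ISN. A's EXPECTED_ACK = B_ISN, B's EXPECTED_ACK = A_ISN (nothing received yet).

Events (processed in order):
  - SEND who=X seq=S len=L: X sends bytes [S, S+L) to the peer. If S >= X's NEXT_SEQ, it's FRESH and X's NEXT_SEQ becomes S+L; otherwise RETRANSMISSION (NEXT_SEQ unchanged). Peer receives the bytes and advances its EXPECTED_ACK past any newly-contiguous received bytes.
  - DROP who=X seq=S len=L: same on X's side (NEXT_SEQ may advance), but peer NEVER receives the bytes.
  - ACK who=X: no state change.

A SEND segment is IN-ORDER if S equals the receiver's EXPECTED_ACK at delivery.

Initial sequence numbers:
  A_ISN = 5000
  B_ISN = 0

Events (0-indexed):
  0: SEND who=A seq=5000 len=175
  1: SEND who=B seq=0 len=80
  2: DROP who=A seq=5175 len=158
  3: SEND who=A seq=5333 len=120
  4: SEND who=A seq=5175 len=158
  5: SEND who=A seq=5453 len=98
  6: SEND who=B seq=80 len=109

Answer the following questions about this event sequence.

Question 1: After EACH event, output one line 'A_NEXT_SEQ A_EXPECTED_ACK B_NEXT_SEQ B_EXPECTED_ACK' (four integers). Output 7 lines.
5175 0 0 5175
5175 80 80 5175
5333 80 80 5175
5453 80 80 5175
5453 80 80 5453
5551 80 80 5551
5551 189 189 5551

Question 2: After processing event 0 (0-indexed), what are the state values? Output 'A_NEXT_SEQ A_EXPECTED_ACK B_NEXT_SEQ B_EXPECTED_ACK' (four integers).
After event 0: A_seq=5175 A_ack=0 B_seq=0 B_ack=5175

5175 0 0 5175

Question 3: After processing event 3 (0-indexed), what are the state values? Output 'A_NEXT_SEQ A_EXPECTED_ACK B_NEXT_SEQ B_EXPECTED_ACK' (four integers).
After event 0: A_seq=5175 A_ack=0 B_seq=0 B_ack=5175
After event 1: A_seq=5175 A_ack=80 B_seq=80 B_ack=5175
After event 2: A_seq=5333 A_ack=80 B_seq=80 B_ack=5175
After event 3: A_seq=5453 A_ack=80 B_seq=80 B_ack=5175

5453 80 80 5175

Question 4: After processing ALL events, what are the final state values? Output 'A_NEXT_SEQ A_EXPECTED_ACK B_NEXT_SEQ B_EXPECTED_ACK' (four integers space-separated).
After event 0: A_seq=5175 A_ack=0 B_seq=0 B_ack=5175
After event 1: A_seq=5175 A_ack=80 B_seq=80 B_ack=5175
After event 2: A_seq=5333 A_ack=80 B_seq=80 B_ack=5175
After event 3: A_seq=5453 A_ack=80 B_seq=80 B_ack=5175
After event 4: A_seq=5453 A_ack=80 B_seq=80 B_ack=5453
After event 5: A_seq=5551 A_ack=80 B_seq=80 B_ack=5551
After event 6: A_seq=5551 A_ack=189 B_seq=189 B_ack=5551

Answer: 5551 189 189 5551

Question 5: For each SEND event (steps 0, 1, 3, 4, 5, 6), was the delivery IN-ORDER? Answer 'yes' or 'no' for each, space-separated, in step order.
Step 0: SEND seq=5000 -> in-order
Step 1: SEND seq=0 -> in-order
Step 3: SEND seq=5333 -> out-of-order
Step 4: SEND seq=5175 -> in-order
Step 5: SEND seq=5453 -> in-order
Step 6: SEND seq=80 -> in-order

Answer: yes yes no yes yes yes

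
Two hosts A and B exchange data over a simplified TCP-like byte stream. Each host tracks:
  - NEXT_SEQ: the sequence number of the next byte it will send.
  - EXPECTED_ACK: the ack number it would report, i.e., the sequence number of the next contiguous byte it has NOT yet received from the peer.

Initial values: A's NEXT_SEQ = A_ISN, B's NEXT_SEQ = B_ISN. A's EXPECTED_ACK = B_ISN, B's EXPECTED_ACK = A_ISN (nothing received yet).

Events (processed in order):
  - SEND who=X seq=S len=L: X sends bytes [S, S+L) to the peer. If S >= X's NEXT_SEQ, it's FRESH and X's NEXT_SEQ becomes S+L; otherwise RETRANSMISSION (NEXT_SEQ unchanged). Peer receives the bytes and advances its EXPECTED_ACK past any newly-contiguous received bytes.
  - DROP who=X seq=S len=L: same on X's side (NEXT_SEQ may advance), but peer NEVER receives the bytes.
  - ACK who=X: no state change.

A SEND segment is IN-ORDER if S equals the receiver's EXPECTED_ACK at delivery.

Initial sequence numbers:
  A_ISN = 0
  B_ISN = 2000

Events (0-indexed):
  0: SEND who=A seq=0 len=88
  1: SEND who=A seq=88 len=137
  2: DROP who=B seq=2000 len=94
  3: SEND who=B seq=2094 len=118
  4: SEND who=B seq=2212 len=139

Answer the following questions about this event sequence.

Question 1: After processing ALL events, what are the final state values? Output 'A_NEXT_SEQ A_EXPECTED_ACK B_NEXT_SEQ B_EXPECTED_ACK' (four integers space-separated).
After event 0: A_seq=88 A_ack=2000 B_seq=2000 B_ack=88
After event 1: A_seq=225 A_ack=2000 B_seq=2000 B_ack=225
After event 2: A_seq=225 A_ack=2000 B_seq=2094 B_ack=225
After event 3: A_seq=225 A_ack=2000 B_seq=2212 B_ack=225
After event 4: A_seq=225 A_ack=2000 B_seq=2351 B_ack=225

Answer: 225 2000 2351 225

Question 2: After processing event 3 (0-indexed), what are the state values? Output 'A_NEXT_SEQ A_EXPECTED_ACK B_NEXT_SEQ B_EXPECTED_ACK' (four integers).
After event 0: A_seq=88 A_ack=2000 B_seq=2000 B_ack=88
After event 1: A_seq=225 A_ack=2000 B_seq=2000 B_ack=225
After event 2: A_seq=225 A_ack=2000 B_seq=2094 B_ack=225
After event 3: A_seq=225 A_ack=2000 B_seq=2212 B_ack=225

225 2000 2212 225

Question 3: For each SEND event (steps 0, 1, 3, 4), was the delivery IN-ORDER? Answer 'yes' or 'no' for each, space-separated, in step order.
Answer: yes yes no no

Derivation:
Step 0: SEND seq=0 -> in-order
Step 1: SEND seq=88 -> in-order
Step 3: SEND seq=2094 -> out-of-order
Step 4: SEND seq=2212 -> out-of-order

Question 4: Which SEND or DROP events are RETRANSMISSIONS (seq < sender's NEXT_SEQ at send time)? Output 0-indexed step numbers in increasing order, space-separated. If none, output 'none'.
Answer: none

Derivation:
Step 0: SEND seq=0 -> fresh
Step 1: SEND seq=88 -> fresh
Step 2: DROP seq=2000 -> fresh
Step 3: SEND seq=2094 -> fresh
Step 4: SEND seq=2212 -> fresh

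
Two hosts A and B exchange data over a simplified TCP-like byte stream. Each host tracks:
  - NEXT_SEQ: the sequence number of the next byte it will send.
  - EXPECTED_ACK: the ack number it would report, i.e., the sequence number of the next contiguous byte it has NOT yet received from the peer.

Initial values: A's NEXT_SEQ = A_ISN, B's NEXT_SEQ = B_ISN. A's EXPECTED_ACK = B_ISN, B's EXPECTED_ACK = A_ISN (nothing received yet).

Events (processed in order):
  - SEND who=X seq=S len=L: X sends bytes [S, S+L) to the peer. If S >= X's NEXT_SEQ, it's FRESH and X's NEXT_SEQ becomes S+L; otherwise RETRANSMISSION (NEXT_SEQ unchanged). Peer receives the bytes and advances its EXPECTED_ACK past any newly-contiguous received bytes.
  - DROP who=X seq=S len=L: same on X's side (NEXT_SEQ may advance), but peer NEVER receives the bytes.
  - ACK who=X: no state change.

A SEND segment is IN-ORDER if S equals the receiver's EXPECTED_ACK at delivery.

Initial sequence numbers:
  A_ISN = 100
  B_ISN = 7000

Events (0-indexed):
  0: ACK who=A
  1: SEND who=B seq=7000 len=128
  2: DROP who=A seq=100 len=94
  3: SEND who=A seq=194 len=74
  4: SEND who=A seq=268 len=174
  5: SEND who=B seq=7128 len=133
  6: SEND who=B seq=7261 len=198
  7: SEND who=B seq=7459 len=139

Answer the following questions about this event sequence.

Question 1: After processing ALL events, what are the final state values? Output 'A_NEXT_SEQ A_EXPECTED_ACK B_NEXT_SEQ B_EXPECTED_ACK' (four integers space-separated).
Answer: 442 7598 7598 100

Derivation:
After event 0: A_seq=100 A_ack=7000 B_seq=7000 B_ack=100
After event 1: A_seq=100 A_ack=7128 B_seq=7128 B_ack=100
After event 2: A_seq=194 A_ack=7128 B_seq=7128 B_ack=100
After event 3: A_seq=268 A_ack=7128 B_seq=7128 B_ack=100
After event 4: A_seq=442 A_ack=7128 B_seq=7128 B_ack=100
After event 5: A_seq=442 A_ack=7261 B_seq=7261 B_ack=100
After event 6: A_seq=442 A_ack=7459 B_seq=7459 B_ack=100
After event 7: A_seq=442 A_ack=7598 B_seq=7598 B_ack=100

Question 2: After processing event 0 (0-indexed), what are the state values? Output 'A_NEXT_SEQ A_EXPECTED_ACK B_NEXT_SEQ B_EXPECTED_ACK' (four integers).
After event 0: A_seq=100 A_ack=7000 B_seq=7000 B_ack=100

100 7000 7000 100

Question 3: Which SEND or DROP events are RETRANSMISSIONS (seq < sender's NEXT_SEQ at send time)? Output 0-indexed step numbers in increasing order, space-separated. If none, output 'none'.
Step 1: SEND seq=7000 -> fresh
Step 2: DROP seq=100 -> fresh
Step 3: SEND seq=194 -> fresh
Step 4: SEND seq=268 -> fresh
Step 5: SEND seq=7128 -> fresh
Step 6: SEND seq=7261 -> fresh
Step 7: SEND seq=7459 -> fresh

Answer: none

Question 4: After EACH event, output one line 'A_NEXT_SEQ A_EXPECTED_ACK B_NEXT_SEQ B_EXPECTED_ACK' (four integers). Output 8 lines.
100 7000 7000 100
100 7128 7128 100
194 7128 7128 100
268 7128 7128 100
442 7128 7128 100
442 7261 7261 100
442 7459 7459 100
442 7598 7598 100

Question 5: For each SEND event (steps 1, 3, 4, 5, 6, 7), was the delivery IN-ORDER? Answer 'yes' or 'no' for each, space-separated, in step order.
Step 1: SEND seq=7000 -> in-order
Step 3: SEND seq=194 -> out-of-order
Step 4: SEND seq=268 -> out-of-order
Step 5: SEND seq=7128 -> in-order
Step 6: SEND seq=7261 -> in-order
Step 7: SEND seq=7459 -> in-order

Answer: yes no no yes yes yes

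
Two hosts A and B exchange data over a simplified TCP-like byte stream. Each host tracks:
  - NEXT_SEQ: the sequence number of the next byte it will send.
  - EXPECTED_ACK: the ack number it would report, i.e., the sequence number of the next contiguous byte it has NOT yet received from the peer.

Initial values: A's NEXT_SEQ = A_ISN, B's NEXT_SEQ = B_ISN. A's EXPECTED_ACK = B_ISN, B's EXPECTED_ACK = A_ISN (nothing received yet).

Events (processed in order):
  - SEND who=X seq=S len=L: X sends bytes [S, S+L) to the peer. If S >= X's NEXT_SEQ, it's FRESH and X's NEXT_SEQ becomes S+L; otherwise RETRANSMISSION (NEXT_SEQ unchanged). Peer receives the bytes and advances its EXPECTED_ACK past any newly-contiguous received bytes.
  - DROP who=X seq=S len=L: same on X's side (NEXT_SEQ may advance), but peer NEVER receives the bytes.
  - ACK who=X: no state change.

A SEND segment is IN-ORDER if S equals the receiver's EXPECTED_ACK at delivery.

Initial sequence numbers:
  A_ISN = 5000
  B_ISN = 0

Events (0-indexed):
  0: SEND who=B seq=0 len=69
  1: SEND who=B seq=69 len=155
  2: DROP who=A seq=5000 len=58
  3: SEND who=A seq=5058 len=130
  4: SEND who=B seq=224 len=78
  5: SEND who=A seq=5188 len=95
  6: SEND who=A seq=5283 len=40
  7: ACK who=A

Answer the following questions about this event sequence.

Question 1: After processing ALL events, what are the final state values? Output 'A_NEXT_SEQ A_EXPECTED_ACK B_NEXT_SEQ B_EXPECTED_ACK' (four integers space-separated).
After event 0: A_seq=5000 A_ack=69 B_seq=69 B_ack=5000
After event 1: A_seq=5000 A_ack=224 B_seq=224 B_ack=5000
After event 2: A_seq=5058 A_ack=224 B_seq=224 B_ack=5000
After event 3: A_seq=5188 A_ack=224 B_seq=224 B_ack=5000
After event 4: A_seq=5188 A_ack=302 B_seq=302 B_ack=5000
After event 5: A_seq=5283 A_ack=302 B_seq=302 B_ack=5000
After event 6: A_seq=5323 A_ack=302 B_seq=302 B_ack=5000
After event 7: A_seq=5323 A_ack=302 B_seq=302 B_ack=5000

Answer: 5323 302 302 5000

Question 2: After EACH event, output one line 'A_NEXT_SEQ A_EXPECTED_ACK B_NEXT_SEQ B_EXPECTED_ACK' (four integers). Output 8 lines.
5000 69 69 5000
5000 224 224 5000
5058 224 224 5000
5188 224 224 5000
5188 302 302 5000
5283 302 302 5000
5323 302 302 5000
5323 302 302 5000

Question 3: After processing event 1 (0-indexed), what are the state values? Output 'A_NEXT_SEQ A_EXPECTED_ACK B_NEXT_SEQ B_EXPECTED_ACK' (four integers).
After event 0: A_seq=5000 A_ack=69 B_seq=69 B_ack=5000
After event 1: A_seq=5000 A_ack=224 B_seq=224 B_ack=5000

5000 224 224 5000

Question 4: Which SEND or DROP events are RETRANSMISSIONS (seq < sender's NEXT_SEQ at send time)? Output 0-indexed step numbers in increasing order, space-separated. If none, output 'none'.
Answer: none

Derivation:
Step 0: SEND seq=0 -> fresh
Step 1: SEND seq=69 -> fresh
Step 2: DROP seq=5000 -> fresh
Step 3: SEND seq=5058 -> fresh
Step 4: SEND seq=224 -> fresh
Step 5: SEND seq=5188 -> fresh
Step 6: SEND seq=5283 -> fresh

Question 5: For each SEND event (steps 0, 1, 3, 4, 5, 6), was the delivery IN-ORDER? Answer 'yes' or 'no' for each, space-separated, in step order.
Answer: yes yes no yes no no

Derivation:
Step 0: SEND seq=0 -> in-order
Step 1: SEND seq=69 -> in-order
Step 3: SEND seq=5058 -> out-of-order
Step 4: SEND seq=224 -> in-order
Step 5: SEND seq=5188 -> out-of-order
Step 6: SEND seq=5283 -> out-of-order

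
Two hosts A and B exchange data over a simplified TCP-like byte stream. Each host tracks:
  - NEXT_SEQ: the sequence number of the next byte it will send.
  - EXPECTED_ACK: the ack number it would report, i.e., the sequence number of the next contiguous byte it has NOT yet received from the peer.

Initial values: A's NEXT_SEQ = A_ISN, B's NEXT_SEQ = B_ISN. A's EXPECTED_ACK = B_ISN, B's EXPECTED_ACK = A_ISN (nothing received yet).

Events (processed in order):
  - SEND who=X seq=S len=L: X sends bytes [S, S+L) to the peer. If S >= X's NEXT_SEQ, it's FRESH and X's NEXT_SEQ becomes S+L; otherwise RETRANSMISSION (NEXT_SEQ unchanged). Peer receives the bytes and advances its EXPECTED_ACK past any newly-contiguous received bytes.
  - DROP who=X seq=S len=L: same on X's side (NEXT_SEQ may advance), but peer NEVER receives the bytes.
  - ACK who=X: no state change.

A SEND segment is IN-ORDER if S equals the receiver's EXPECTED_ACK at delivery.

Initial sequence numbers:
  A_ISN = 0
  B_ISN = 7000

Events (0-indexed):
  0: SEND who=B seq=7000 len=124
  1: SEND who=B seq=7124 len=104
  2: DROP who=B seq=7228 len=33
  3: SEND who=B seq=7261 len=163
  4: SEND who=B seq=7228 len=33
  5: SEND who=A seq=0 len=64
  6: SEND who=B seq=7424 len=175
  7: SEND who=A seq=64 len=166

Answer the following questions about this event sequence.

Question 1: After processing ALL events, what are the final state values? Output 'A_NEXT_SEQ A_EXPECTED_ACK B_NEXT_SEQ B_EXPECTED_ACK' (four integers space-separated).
After event 0: A_seq=0 A_ack=7124 B_seq=7124 B_ack=0
After event 1: A_seq=0 A_ack=7228 B_seq=7228 B_ack=0
After event 2: A_seq=0 A_ack=7228 B_seq=7261 B_ack=0
After event 3: A_seq=0 A_ack=7228 B_seq=7424 B_ack=0
After event 4: A_seq=0 A_ack=7424 B_seq=7424 B_ack=0
After event 5: A_seq=64 A_ack=7424 B_seq=7424 B_ack=64
After event 6: A_seq=64 A_ack=7599 B_seq=7599 B_ack=64
After event 7: A_seq=230 A_ack=7599 B_seq=7599 B_ack=230

Answer: 230 7599 7599 230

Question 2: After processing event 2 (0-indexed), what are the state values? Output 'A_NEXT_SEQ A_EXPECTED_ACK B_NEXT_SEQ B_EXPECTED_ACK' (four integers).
After event 0: A_seq=0 A_ack=7124 B_seq=7124 B_ack=0
After event 1: A_seq=0 A_ack=7228 B_seq=7228 B_ack=0
After event 2: A_seq=0 A_ack=7228 B_seq=7261 B_ack=0

0 7228 7261 0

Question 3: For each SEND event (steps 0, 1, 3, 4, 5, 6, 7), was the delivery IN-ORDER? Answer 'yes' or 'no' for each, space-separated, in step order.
Answer: yes yes no yes yes yes yes

Derivation:
Step 0: SEND seq=7000 -> in-order
Step 1: SEND seq=7124 -> in-order
Step 3: SEND seq=7261 -> out-of-order
Step 4: SEND seq=7228 -> in-order
Step 5: SEND seq=0 -> in-order
Step 6: SEND seq=7424 -> in-order
Step 7: SEND seq=64 -> in-order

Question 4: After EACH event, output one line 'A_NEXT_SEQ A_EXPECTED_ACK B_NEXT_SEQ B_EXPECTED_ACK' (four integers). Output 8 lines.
0 7124 7124 0
0 7228 7228 0
0 7228 7261 0
0 7228 7424 0
0 7424 7424 0
64 7424 7424 64
64 7599 7599 64
230 7599 7599 230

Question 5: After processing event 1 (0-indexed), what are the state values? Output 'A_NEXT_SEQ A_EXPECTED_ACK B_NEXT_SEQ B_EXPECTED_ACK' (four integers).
After event 0: A_seq=0 A_ack=7124 B_seq=7124 B_ack=0
After event 1: A_seq=0 A_ack=7228 B_seq=7228 B_ack=0

0 7228 7228 0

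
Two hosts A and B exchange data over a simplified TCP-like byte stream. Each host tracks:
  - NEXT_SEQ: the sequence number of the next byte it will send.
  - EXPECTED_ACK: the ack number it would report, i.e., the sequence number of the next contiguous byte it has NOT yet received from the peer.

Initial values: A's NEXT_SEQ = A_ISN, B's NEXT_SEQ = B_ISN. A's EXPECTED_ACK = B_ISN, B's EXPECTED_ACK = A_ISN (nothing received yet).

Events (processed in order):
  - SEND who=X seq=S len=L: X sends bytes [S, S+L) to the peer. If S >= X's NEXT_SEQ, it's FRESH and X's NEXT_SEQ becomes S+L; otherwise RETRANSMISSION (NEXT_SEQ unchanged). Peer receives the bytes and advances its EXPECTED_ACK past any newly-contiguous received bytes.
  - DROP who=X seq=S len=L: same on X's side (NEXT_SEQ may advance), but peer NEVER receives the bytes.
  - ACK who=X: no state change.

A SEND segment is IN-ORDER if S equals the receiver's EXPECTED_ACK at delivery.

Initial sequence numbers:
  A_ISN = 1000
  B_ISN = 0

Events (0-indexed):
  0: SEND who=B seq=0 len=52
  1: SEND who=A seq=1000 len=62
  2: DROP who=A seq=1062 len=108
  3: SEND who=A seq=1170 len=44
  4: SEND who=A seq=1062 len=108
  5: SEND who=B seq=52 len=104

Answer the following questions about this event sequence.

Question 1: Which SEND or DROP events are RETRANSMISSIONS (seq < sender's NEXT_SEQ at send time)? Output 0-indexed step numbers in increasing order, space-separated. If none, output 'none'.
Answer: 4

Derivation:
Step 0: SEND seq=0 -> fresh
Step 1: SEND seq=1000 -> fresh
Step 2: DROP seq=1062 -> fresh
Step 3: SEND seq=1170 -> fresh
Step 4: SEND seq=1062 -> retransmit
Step 5: SEND seq=52 -> fresh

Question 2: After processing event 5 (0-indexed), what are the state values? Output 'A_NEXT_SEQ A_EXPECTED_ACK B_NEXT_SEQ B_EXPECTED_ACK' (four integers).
After event 0: A_seq=1000 A_ack=52 B_seq=52 B_ack=1000
After event 1: A_seq=1062 A_ack=52 B_seq=52 B_ack=1062
After event 2: A_seq=1170 A_ack=52 B_seq=52 B_ack=1062
After event 3: A_seq=1214 A_ack=52 B_seq=52 B_ack=1062
After event 4: A_seq=1214 A_ack=52 B_seq=52 B_ack=1214
After event 5: A_seq=1214 A_ack=156 B_seq=156 B_ack=1214

1214 156 156 1214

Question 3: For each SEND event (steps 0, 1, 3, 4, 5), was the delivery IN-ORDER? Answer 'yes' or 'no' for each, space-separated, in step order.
Step 0: SEND seq=0 -> in-order
Step 1: SEND seq=1000 -> in-order
Step 3: SEND seq=1170 -> out-of-order
Step 4: SEND seq=1062 -> in-order
Step 5: SEND seq=52 -> in-order

Answer: yes yes no yes yes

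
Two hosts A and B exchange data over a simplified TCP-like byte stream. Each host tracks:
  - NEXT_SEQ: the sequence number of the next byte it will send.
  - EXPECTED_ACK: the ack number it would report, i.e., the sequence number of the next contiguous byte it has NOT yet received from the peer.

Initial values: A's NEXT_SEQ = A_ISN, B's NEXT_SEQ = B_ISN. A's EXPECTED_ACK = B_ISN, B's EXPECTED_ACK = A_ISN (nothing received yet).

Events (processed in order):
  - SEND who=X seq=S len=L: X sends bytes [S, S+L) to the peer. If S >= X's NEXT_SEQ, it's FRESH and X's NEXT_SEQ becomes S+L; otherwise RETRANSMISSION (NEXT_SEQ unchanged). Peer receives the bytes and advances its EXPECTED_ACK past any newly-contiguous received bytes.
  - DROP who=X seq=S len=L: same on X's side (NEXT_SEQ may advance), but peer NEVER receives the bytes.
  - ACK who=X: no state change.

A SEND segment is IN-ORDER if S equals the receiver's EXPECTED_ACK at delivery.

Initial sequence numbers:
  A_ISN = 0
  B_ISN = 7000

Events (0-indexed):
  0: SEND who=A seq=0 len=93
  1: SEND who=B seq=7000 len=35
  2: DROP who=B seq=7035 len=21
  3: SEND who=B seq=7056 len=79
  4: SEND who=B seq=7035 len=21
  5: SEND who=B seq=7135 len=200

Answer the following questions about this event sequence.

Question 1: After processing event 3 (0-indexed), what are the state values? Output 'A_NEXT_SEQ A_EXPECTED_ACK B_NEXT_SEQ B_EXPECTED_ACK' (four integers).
After event 0: A_seq=93 A_ack=7000 B_seq=7000 B_ack=93
After event 1: A_seq=93 A_ack=7035 B_seq=7035 B_ack=93
After event 2: A_seq=93 A_ack=7035 B_seq=7056 B_ack=93
After event 3: A_seq=93 A_ack=7035 B_seq=7135 B_ack=93

93 7035 7135 93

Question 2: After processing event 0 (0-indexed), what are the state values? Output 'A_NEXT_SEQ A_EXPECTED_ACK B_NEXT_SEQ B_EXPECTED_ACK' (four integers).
After event 0: A_seq=93 A_ack=7000 B_seq=7000 B_ack=93

93 7000 7000 93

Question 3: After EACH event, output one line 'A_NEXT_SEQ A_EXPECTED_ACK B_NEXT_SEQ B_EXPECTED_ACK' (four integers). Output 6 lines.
93 7000 7000 93
93 7035 7035 93
93 7035 7056 93
93 7035 7135 93
93 7135 7135 93
93 7335 7335 93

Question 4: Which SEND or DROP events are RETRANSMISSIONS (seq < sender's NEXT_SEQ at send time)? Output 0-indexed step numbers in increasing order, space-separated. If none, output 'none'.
Answer: 4

Derivation:
Step 0: SEND seq=0 -> fresh
Step 1: SEND seq=7000 -> fresh
Step 2: DROP seq=7035 -> fresh
Step 3: SEND seq=7056 -> fresh
Step 4: SEND seq=7035 -> retransmit
Step 5: SEND seq=7135 -> fresh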